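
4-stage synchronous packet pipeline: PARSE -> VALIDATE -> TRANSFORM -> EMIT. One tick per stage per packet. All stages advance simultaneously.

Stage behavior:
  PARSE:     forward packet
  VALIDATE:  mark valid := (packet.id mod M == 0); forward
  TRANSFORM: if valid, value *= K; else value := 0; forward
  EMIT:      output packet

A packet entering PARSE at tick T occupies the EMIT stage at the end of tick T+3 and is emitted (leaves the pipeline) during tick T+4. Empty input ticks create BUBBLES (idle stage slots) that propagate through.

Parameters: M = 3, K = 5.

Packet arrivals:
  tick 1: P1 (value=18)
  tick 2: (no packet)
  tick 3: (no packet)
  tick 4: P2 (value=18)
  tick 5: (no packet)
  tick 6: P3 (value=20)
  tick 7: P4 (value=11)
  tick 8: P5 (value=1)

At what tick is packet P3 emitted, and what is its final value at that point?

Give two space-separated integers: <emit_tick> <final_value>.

Answer: 10 100

Derivation:
Tick 1: [PARSE:P1(v=18,ok=F), VALIDATE:-, TRANSFORM:-, EMIT:-] out:-; in:P1
Tick 2: [PARSE:-, VALIDATE:P1(v=18,ok=F), TRANSFORM:-, EMIT:-] out:-; in:-
Tick 3: [PARSE:-, VALIDATE:-, TRANSFORM:P1(v=0,ok=F), EMIT:-] out:-; in:-
Tick 4: [PARSE:P2(v=18,ok=F), VALIDATE:-, TRANSFORM:-, EMIT:P1(v=0,ok=F)] out:-; in:P2
Tick 5: [PARSE:-, VALIDATE:P2(v=18,ok=F), TRANSFORM:-, EMIT:-] out:P1(v=0); in:-
Tick 6: [PARSE:P3(v=20,ok=F), VALIDATE:-, TRANSFORM:P2(v=0,ok=F), EMIT:-] out:-; in:P3
Tick 7: [PARSE:P4(v=11,ok=F), VALIDATE:P3(v=20,ok=T), TRANSFORM:-, EMIT:P2(v=0,ok=F)] out:-; in:P4
Tick 8: [PARSE:P5(v=1,ok=F), VALIDATE:P4(v=11,ok=F), TRANSFORM:P3(v=100,ok=T), EMIT:-] out:P2(v=0); in:P5
Tick 9: [PARSE:-, VALIDATE:P5(v=1,ok=F), TRANSFORM:P4(v=0,ok=F), EMIT:P3(v=100,ok=T)] out:-; in:-
Tick 10: [PARSE:-, VALIDATE:-, TRANSFORM:P5(v=0,ok=F), EMIT:P4(v=0,ok=F)] out:P3(v=100); in:-
Tick 11: [PARSE:-, VALIDATE:-, TRANSFORM:-, EMIT:P5(v=0,ok=F)] out:P4(v=0); in:-
Tick 12: [PARSE:-, VALIDATE:-, TRANSFORM:-, EMIT:-] out:P5(v=0); in:-
P3: arrives tick 6, valid=True (id=3, id%3=0), emit tick 10, final value 100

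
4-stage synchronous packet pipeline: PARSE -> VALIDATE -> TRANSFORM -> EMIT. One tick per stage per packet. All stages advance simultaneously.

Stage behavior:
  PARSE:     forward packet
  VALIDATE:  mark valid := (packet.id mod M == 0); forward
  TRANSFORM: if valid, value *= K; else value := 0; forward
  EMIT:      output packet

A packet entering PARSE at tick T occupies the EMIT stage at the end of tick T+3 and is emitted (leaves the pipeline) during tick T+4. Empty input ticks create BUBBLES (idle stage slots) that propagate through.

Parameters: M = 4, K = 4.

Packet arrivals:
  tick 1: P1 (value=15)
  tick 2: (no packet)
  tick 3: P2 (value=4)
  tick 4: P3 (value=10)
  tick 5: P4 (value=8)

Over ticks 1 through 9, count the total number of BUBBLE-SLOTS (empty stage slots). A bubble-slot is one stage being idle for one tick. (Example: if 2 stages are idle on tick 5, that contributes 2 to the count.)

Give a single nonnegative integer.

Answer: 20

Derivation:
Tick 1: [PARSE:P1(v=15,ok=F), VALIDATE:-, TRANSFORM:-, EMIT:-] out:-; bubbles=3
Tick 2: [PARSE:-, VALIDATE:P1(v=15,ok=F), TRANSFORM:-, EMIT:-] out:-; bubbles=3
Tick 3: [PARSE:P2(v=4,ok=F), VALIDATE:-, TRANSFORM:P1(v=0,ok=F), EMIT:-] out:-; bubbles=2
Tick 4: [PARSE:P3(v=10,ok=F), VALIDATE:P2(v=4,ok=F), TRANSFORM:-, EMIT:P1(v=0,ok=F)] out:-; bubbles=1
Tick 5: [PARSE:P4(v=8,ok=F), VALIDATE:P3(v=10,ok=F), TRANSFORM:P2(v=0,ok=F), EMIT:-] out:P1(v=0); bubbles=1
Tick 6: [PARSE:-, VALIDATE:P4(v=8,ok=T), TRANSFORM:P3(v=0,ok=F), EMIT:P2(v=0,ok=F)] out:-; bubbles=1
Tick 7: [PARSE:-, VALIDATE:-, TRANSFORM:P4(v=32,ok=T), EMIT:P3(v=0,ok=F)] out:P2(v=0); bubbles=2
Tick 8: [PARSE:-, VALIDATE:-, TRANSFORM:-, EMIT:P4(v=32,ok=T)] out:P3(v=0); bubbles=3
Tick 9: [PARSE:-, VALIDATE:-, TRANSFORM:-, EMIT:-] out:P4(v=32); bubbles=4
Total bubble-slots: 20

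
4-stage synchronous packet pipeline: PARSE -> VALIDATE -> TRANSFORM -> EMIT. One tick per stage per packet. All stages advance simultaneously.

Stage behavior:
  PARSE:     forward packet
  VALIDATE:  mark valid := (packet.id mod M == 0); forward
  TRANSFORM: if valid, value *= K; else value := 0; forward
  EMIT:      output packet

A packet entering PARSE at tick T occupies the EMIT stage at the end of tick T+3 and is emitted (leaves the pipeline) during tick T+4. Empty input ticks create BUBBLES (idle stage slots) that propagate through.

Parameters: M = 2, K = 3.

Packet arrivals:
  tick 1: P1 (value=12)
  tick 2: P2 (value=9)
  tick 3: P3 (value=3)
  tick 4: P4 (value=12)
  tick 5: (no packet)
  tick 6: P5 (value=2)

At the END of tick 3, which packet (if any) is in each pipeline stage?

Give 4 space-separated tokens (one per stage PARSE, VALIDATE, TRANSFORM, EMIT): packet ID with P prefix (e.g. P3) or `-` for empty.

Answer: P3 P2 P1 -

Derivation:
Tick 1: [PARSE:P1(v=12,ok=F), VALIDATE:-, TRANSFORM:-, EMIT:-] out:-; in:P1
Tick 2: [PARSE:P2(v=9,ok=F), VALIDATE:P1(v=12,ok=F), TRANSFORM:-, EMIT:-] out:-; in:P2
Tick 3: [PARSE:P3(v=3,ok=F), VALIDATE:P2(v=9,ok=T), TRANSFORM:P1(v=0,ok=F), EMIT:-] out:-; in:P3
At end of tick 3: ['P3', 'P2', 'P1', '-']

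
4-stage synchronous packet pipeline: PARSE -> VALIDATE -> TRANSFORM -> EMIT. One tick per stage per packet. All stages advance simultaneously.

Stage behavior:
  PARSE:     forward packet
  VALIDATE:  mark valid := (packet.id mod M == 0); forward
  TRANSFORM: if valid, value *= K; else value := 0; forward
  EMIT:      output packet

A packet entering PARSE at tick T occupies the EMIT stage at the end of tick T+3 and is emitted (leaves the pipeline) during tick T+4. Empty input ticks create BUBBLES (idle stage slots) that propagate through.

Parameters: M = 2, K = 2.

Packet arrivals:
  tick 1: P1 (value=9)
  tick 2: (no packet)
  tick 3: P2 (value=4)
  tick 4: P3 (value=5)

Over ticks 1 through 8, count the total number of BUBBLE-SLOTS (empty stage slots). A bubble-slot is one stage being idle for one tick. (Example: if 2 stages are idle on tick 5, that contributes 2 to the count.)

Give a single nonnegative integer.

Tick 1: [PARSE:P1(v=9,ok=F), VALIDATE:-, TRANSFORM:-, EMIT:-] out:-; bubbles=3
Tick 2: [PARSE:-, VALIDATE:P1(v=9,ok=F), TRANSFORM:-, EMIT:-] out:-; bubbles=3
Tick 3: [PARSE:P2(v=4,ok=F), VALIDATE:-, TRANSFORM:P1(v=0,ok=F), EMIT:-] out:-; bubbles=2
Tick 4: [PARSE:P3(v=5,ok=F), VALIDATE:P2(v=4,ok=T), TRANSFORM:-, EMIT:P1(v=0,ok=F)] out:-; bubbles=1
Tick 5: [PARSE:-, VALIDATE:P3(v=5,ok=F), TRANSFORM:P2(v=8,ok=T), EMIT:-] out:P1(v=0); bubbles=2
Tick 6: [PARSE:-, VALIDATE:-, TRANSFORM:P3(v=0,ok=F), EMIT:P2(v=8,ok=T)] out:-; bubbles=2
Tick 7: [PARSE:-, VALIDATE:-, TRANSFORM:-, EMIT:P3(v=0,ok=F)] out:P2(v=8); bubbles=3
Tick 8: [PARSE:-, VALIDATE:-, TRANSFORM:-, EMIT:-] out:P3(v=0); bubbles=4
Total bubble-slots: 20

Answer: 20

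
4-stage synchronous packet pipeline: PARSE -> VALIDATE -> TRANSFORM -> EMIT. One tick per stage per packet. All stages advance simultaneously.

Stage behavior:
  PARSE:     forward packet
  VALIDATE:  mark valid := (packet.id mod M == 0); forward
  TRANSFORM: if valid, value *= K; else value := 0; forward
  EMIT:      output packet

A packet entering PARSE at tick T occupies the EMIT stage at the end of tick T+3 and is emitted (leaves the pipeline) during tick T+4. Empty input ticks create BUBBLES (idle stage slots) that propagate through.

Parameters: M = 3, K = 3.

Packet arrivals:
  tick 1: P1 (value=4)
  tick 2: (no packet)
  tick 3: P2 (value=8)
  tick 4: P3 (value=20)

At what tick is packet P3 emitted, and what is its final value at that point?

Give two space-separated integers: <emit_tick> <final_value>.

Tick 1: [PARSE:P1(v=4,ok=F), VALIDATE:-, TRANSFORM:-, EMIT:-] out:-; in:P1
Tick 2: [PARSE:-, VALIDATE:P1(v=4,ok=F), TRANSFORM:-, EMIT:-] out:-; in:-
Tick 3: [PARSE:P2(v=8,ok=F), VALIDATE:-, TRANSFORM:P1(v=0,ok=F), EMIT:-] out:-; in:P2
Tick 4: [PARSE:P3(v=20,ok=F), VALIDATE:P2(v=8,ok=F), TRANSFORM:-, EMIT:P1(v=0,ok=F)] out:-; in:P3
Tick 5: [PARSE:-, VALIDATE:P3(v=20,ok=T), TRANSFORM:P2(v=0,ok=F), EMIT:-] out:P1(v=0); in:-
Tick 6: [PARSE:-, VALIDATE:-, TRANSFORM:P3(v=60,ok=T), EMIT:P2(v=0,ok=F)] out:-; in:-
Tick 7: [PARSE:-, VALIDATE:-, TRANSFORM:-, EMIT:P3(v=60,ok=T)] out:P2(v=0); in:-
Tick 8: [PARSE:-, VALIDATE:-, TRANSFORM:-, EMIT:-] out:P3(v=60); in:-
P3: arrives tick 4, valid=True (id=3, id%3=0), emit tick 8, final value 60

Answer: 8 60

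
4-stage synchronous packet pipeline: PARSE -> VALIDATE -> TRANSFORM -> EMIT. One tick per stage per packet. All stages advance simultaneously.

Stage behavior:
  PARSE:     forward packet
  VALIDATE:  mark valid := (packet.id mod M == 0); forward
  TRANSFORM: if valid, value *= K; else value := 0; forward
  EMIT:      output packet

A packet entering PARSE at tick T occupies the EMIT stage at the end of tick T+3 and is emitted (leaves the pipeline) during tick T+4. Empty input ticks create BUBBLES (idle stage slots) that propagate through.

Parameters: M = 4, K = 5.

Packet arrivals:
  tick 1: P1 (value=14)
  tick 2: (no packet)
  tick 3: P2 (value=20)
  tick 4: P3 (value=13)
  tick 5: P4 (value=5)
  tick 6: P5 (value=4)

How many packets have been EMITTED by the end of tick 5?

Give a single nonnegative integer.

Answer: 1

Derivation:
Tick 1: [PARSE:P1(v=14,ok=F), VALIDATE:-, TRANSFORM:-, EMIT:-] out:-; in:P1
Tick 2: [PARSE:-, VALIDATE:P1(v=14,ok=F), TRANSFORM:-, EMIT:-] out:-; in:-
Tick 3: [PARSE:P2(v=20,ok=F), VALIDATE:-, TRANSFORM:P1(v=0,ok=F), EMIT:-] out:-; in:P2
Tick 4: [PARSE:P3(v=13,ok=F), VALIDATE:P2(v=20,ok=F), TRANSFORM:-, EMIT:P1(v=0,ok=F)] out:-; in:P3
Tick 5: [PARSE:P4(v=5,ok=F), VALIDATE:P3(v=13,ok=F), TRANSFORM:P2(v=0,ok=F), EMIT:-] out:P1(v=0); in:P4
Emitted by tick 5: ['P1']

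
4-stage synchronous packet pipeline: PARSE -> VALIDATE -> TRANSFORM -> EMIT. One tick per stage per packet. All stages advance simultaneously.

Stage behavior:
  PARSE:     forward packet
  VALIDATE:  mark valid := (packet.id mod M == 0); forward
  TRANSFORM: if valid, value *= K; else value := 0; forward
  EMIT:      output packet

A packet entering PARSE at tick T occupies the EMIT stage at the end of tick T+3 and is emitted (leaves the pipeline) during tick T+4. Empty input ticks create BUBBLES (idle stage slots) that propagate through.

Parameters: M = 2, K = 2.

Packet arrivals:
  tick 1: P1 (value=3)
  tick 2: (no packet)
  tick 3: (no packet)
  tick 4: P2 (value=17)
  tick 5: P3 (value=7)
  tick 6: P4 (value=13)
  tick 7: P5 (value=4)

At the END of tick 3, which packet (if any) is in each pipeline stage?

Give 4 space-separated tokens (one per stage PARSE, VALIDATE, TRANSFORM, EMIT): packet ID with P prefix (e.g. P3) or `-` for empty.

Tick 1: [PARSE:P1(v=3,ok=F), VALIDATE:-, TRANSFORM:-, EMIT:-] out:-; in:P1
Tick 2: [PARSE:-, VALIDATE:P1(v=3,ok=F), TRANSFORM:-, EMIT:-] out:-; in:-
Tick 3: [PARSE:-, VALIDATE:-, TRANSFORM:P1(v=0,ok=F), EMIT:-] out:-; in:-
At end of tick 3: ['-', '-', 'P1', '-']

Answer: - - P1 -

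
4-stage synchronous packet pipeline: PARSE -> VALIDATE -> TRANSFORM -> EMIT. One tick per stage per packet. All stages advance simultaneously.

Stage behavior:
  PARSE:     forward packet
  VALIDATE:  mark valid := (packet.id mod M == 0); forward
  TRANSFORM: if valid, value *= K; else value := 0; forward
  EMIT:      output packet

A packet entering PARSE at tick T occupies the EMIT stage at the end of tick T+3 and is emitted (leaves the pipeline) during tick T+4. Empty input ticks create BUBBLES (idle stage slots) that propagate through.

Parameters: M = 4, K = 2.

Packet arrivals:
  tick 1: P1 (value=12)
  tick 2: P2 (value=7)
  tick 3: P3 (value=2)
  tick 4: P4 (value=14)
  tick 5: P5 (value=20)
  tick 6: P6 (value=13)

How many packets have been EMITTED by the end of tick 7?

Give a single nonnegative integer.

Tick 1: [PARSE:P1(v=12,ok=F), VALIDATE:-, TRANSFORM:-, EMIT:-] out:-; in:P1
Tick 2: [PARSE:P2(v=7,ok=F), VALIDATE:P1(v=12,ok=F), TRANSFORM:-, EMIT:-] out:-; in:P2
Tick 3: [PARSE:P3(v=2,ok=F), VALIDATE:P2(v=7,ok=F), TRANSFORM:P1(v=0,ok=F), EMIT:-] out:-; in:P3
Tick 4: [PARSE:P4(v=14,ok=F), VALIDATE:P3(v=2,ok=F), TRANSFORM:P2(v=0,ok=F), EMIT:P1(v=0,ok=F)] out:-; in:P4
Tick 5: [PARSE:P5(v=20,ok=F), VALIDATE:P4(v=14,ok=T), TRANSFORM:P3(v=0,ok=F), EMIT:P2(v=0,ok=F)] out:P1(v=0); in:P5
Tick 6: [PARSE:P6(v=13,ok=F), VALIDATE:P5(v=20,ok=F), TRANSFORM:P4(v=28,ok=T), EMIT:P3(v=0,ok=F)] out:P2(v=0); in:P6
Tick 7: [PARSE:-, VALIDATE:P6(v=13,ok=F), TRANSFORM:P5(v=0,ok=F), EMIT:P4(v=28,ok=T)] out:P3(v=0); in:-
Emitted by tick 7: ['P1', 'P2', 'P3']

Answer: 3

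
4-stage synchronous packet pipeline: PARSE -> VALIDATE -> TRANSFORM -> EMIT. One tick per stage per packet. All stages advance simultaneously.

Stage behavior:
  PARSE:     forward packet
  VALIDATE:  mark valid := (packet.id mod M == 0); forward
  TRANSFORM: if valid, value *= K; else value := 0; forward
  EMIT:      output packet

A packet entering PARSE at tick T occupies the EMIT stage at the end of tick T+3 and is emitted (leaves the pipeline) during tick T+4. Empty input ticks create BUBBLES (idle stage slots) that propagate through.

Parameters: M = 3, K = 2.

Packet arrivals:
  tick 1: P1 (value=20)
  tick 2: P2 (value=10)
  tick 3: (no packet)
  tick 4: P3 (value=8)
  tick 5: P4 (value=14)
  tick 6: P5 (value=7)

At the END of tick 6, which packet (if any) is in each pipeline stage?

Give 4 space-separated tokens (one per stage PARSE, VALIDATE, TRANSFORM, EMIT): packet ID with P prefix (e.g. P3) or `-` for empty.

Tick 1: [PARSE:P1(v=20,ok=F), VALIDATE:-, TRANSFORM:-, EMIT:-] out:-; in:P1
Tick 2: [PARSE:P2(v=10,ok=F), VALIDATE:P1(v=20,ok=F), TRANSFORM:-, EMIT:-] out:-; in:P2
Tick 3: [PARSE:-, VALIDATE:P2(v=10,ok=F), TRANSFORM:P1(v=0,ok=F), EMIT:-] out:-; in:-
Tick 4: [PARSE:P3(v=8,ok=F), VALIDATE:-, TRANSFORM:P2(v=0,ok=F), EMIT:P1(v=0,ok=F)] out:-; in:P3
Tick 5: [PARSE:P4(v=14,ok=F), VALIDATE:P3(v=8,ok=T), TRANSFORM:-, EMIT:P2(v=0,ok=F)] out:P1(v=0); in:P4
Tick 6: [PARSE:P5(v=7,ok=F), VALIDATE:P4(v=14,ok=F), TRANSFORM:P3(v=16,ok=T), EMIT:-] out:P2(v=0); in:P5
At end of tick 6: ['P5', 'P4', 'P3', '-']

Answer: P5 P4 P3 -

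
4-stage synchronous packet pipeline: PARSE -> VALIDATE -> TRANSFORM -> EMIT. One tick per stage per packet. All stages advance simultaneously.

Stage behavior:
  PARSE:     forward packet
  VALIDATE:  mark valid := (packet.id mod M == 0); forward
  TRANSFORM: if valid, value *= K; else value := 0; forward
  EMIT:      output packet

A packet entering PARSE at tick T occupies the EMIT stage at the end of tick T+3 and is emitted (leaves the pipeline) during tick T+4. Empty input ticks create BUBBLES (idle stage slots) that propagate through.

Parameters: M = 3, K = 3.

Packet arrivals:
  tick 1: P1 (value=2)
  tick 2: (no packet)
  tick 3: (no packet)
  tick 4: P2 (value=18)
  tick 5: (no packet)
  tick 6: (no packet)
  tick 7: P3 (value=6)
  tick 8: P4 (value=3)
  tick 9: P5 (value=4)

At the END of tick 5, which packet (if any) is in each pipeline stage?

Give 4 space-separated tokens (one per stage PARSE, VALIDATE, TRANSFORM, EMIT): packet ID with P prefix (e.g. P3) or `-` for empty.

Tick 1: [PARSE:P1(v=2,ok=F), VALIDATE:-, TRANSFORM:-, EMIT:-] out:-; in:P1
Tick 2: [PARSE:-, VALIDATE:P1(v=2,ok=F), TRANSFORM:-, EMIT:-] out:-; in:-
Tick 3: [PARSE:-, VALIDATE:-, TRANSFORM:P1(v=0,ok=F), EMIT:-] out:-; in:-
Tick 4: [PARSE:P2(v=18,ok=F), VALIDATE:-, TRANSFORM:-, EMIT:P1(v=0,ok=F)] out:-; in:P2
Tick 5: [PARSE:-, VALIDATE:P2(v=18,ok=F), TRANSFORM:-, EMIT:-] out:P1(v=0); in:-
At end of tick 5: ['-', 'P2', '-', '-']

Answer: - P2 - -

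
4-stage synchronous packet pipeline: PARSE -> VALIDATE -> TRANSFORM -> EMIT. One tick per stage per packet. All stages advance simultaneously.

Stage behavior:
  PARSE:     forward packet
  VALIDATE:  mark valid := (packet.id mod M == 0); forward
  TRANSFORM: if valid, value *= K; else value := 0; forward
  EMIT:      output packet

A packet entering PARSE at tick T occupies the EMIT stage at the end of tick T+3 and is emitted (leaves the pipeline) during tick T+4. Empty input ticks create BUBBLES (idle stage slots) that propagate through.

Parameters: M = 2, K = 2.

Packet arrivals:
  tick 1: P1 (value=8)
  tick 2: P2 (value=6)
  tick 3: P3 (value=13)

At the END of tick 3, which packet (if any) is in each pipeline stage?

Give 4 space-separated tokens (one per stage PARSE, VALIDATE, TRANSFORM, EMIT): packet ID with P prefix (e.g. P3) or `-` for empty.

Answer: P3 P2 P1 -

Derivation:
Tick 1: [PARSE:P1(v=8,ok=F), VALIDATE:-, TRANSFORM:-, EMIT:-] out:-; in:P1
Tick 2: [PARSE:P2(v=6,ok=F), VALIDATE:P1(v=8,ok=F), TRANSFORM:-, EMIT:-] out:-; in:P2
Tick 3: [PARSE:P3(v=13,ok=F), VALIDATE:P2(v=6,ok=T), TRANSFORM:P1(v=0,ok=F), EMIT:-] out:-; in:P3
At end of tick 3: ['P3', 'P2', 'P1', '-']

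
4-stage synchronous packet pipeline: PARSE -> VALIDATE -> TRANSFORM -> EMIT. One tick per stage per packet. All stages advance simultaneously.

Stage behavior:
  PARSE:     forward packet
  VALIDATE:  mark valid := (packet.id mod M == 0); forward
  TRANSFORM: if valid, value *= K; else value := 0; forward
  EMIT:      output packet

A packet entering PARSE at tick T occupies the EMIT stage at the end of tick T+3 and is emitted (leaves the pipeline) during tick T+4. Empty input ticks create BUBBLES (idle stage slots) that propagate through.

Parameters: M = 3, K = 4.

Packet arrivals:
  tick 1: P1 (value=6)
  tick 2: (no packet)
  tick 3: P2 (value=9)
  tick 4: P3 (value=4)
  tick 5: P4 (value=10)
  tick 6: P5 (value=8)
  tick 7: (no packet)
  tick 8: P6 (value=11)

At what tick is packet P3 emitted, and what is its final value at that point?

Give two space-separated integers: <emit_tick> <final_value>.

Answer: 8 16

Derivation:
Tick 1: [PARSE:P1(v=6,ok=F), VALIDATE:-, TRANSFORM:-, EMIT:-] out:-; in:P1
Tick 2: [PARSE:-, VALIDATE:P1(v=6,ok=F), TRANSFORM:-, EMIT:-] out:-; in:-
Tick 3: [PARSE:P2(v=9,ok=F), VALIDATE:-, TRANSFORM:P1(v=0,ok=F), EMIT:-] out:-; in:P2
Tick 4: [PARSE:P3(v=4,ok=F), VALIDATE:P2(v=9,ok=F), TRANSFORM:-, EMIT:P1(v=0,ok=F)] out:-; in:P3
Tick 5: [PARSE:P4(v=10,ok=F), VALIDATE:P3(v=4,ok=T), TRANSFORM:P2(v=0,ok=F), EMIT:-] out:P1(v=0); in:P4
Tick 6: [PARSE:P5(v=8,ok=F), VALIDATE:P4(v=10,ok=F), TRANSFORM:P3(v=16,ok=T), EMIT:P2(v=0,ok=F)] out:-; in:P5
Tick 7: [PARSE:-, VALIDATE:P5(v=8,ok=F), TRANSFORM:P4(v=0,ok=F), EMIT:P3(v=16,ok=T)] out:P2(v=0); in:-
Tick 8: [PARSE:P6(v=11,ok=F), VALIDATE:-, TRANSFORM:P5(v=0,ok=F), EMIT:P4(v=0,ok=F)] out:P3(v=16); in:P6
Tick 9: [PARSE:-, VALIDATE:P6(v=11,ok=T), TRANSFORM:-, EMIT:P5(v=0,ok=F)] out:P4(v=0); in:-
Tick 10: [PARSE:-, VALIDATE:-, TRANSFORM:P6(v=44,ok=T), EMIT:-] out:P5(v=0); in:-
Tick 11: [PARSE:-, VALIDATE:-, TRANSFORM:-, EMIT:P6(v=44,ok=T)] out:-; in:-
Tick 12: [PARSE:-, VALIDATE:-, TRANSFORM:-, EMIT:-] out:P6(v=44); in:-
P3: arrives tick 4, valid=True (id=3, id%3=0), emit tick 8, final value 16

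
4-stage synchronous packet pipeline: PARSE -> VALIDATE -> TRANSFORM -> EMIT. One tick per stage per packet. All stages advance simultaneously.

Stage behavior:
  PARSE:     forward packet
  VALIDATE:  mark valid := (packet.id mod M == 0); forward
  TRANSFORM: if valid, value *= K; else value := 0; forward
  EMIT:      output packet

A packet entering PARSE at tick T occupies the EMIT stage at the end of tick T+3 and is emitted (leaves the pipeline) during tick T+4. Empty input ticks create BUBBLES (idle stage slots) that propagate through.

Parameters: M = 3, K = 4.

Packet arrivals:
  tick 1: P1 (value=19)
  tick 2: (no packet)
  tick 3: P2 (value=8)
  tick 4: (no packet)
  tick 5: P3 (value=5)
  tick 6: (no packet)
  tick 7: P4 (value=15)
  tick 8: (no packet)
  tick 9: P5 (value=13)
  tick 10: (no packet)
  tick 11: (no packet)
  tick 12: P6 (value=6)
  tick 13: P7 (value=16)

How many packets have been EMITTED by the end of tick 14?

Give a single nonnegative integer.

Tick 1: [PARSE:P1(v=19,ok=F), VALIDATE:-, TRANSFORM:-, EMIT:-] out:-; in:P1
Tick 2: [PARSE:-, VALIDATE:P1(v=19,ok=F), TRANSFORM:-, EMIT:-] out:-; in:-
Tick 3: [PARSE:P2(v=8,ok=F), VALIDATE:-, TRANSFORM:P1(v=0,ok=F), EMIT:-] out:-; in:P2
Tick 4: [PARSE:-, VALIDATE:P2(v=8,ok=F), TRANSFORM:-, EMIT:P1(v=0,ok=F)] out:-; in:-
Tick 5: [PARSE:P3(v=5,ok=F), VALIDATE:-, TRANSFORM:P2(v=0,ok=F), EMIT:-] out:P1(v=0); in:P3
Tick 6: [PARSE:-, VALIDATE:P3(v=5,ok=T), TRANSFORM:-, EMIT:P2(v=0,ok=F)] out:-; in:-
Tick 7: [PARSE:P4(v=15,ok=F), VALIDATE:-, TRANSFORM:P3(v=20,ok=T), EMIT:-] out:P2(v=0); in:P4
Tick 8: [PARSE:-, VALIDATE:P4(v=15,ok=F), TRANSFORM:-, EMIT:P3(v=20,ok=T)] out:-; in:-
Tick 9: [PARSE:P5(v=13,ok=F), VALIDATE:-, TRANSFORM:P4(v=0,ok=F), EMIT:-] out:P3(v=20); in:P5
Tick 10: [PARSE:-, VALIDATE:P5(v=13,ok=F), TRANSFORM:-, EMIT:P4(v=0,ok=F)] out:-; in:-
Tick 11: [PARSE:-, VALIDATE:-, TRANSFORM:P5(v=0,ok=F), EMIT:-] out:P4(v=0); in:-
Tick 12: [PARSE:P6(v=6,ok=F), VALIDATE:-, TRANSFORM:-, EMIT:P5(v=0,ok=F)] out:-; in:P6
Tick 13: [PARSE:P7(v=16,ok=F), VALIDATE:P6(v=6,ok=T), TRANSFORM:-, EMIT:-] out:P5(v=0); in:P7
Tick 14: [PARSE:-, VALIDATE:P7(v=16,ok=F), TRANSFORM:P6(v=24,ok=T), EMIT:-] out:-; in:-
Emitted by tick 14: ['P1', 'P2', 'P3', 'P4', 'P5']

Answer: 5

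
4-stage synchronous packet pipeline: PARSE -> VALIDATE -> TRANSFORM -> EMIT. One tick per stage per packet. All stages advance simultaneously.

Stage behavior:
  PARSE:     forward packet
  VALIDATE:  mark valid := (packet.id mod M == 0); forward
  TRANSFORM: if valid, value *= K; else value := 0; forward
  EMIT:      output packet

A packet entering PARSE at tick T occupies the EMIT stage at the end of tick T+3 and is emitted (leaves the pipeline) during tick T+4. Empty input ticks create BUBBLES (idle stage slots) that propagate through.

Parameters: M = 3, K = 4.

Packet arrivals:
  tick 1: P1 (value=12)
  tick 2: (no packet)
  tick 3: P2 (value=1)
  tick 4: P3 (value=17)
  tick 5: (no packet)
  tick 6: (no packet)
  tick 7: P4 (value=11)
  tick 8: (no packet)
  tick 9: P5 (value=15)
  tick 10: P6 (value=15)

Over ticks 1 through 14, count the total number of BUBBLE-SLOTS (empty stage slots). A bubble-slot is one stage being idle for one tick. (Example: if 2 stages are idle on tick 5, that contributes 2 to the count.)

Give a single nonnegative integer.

Answer: 32

Derivation:
Tick 1: [PARSE:P1(v=12,ok=F), VALIDATE:-, TRANSFORM:-, EMIT:-] out:-; bubbles=3
Tick 2: [PARSE:-, VALIDATE:P1(v=12,ok=F), TRANSFORM:-, EMIT:-] out:-; bubbles=3
Tick 3: [PARSE:P2(v=1,ok=F), VALIDATE:-, TRANSFORM:P1(v=0,ok=F), EMIT:-] out:-; bubbles=2
Tick 4: [PARSE:P3(v=17,ok=F), VALIDATE:P2(v=1,ok=F), TRANSFORM:-, EMIT:P1(v=0,ok=F)] out:-; bubbles=1
Tick 5: [PARSE:-, VALIDATE:P3(v=17,ok=T), TRANSFORM:P2(v=0,ok=F), EMIT:-] out:P1(v=0); bubbles=2
Tick 6: [PARSE:-, VALIDATE:-, TRANSFORM:P3(v=68,ok=T), EMIT:P2(v=0,ok=F)] out:-; bubbles=2
Tick 7: [PARSE:P4(v=11,ok=F), VALIDATE:-, TRANSFORM:-, EMIT:P3(v=68,ok=T)] out:P2(v=0); bubbles=2
Tick 8: [PARSE:-, VALIDATE:P4(v=11,ok=F), TRANSFORM:-, EMIT:-] out:P3(v=68); bubbles=3
Tick 9: [PARSE:P5(v=15,ok=F), VALIDATE:-, TRANSFORM:P4(v=0,ok=F), EMIT:-] out:-; bubbles=2
Tick 10: [PARSE:P6(v=15,ok=F), VALIDATE:P5(v=15,ok=F), TRANSFORM:-, EMIT:P4(v=0,ok=F)] out:-; bubbles=1
Tick 11: [PARSE:-, VALIDATE:P6(v=15,ok=T), TRANSFORM:P5(v=0,ok=F), EMIT:-] out:P4(v=0); bubbles=2
Tick 12: [PARSE:-, VALIDATE:-, TRANSFORM:P6(v=60,ok=T), EMIT:P5(v=0,ok=F)] out:-; bubbles=2
Tick 13: [PARSE:-, VALIDATE:-, TRANSFORM:-, EMIT:P6(v=60,ok=T)] out:P5(v=0); bubbles=3
Tick 14: [PARSE:-, VALIDATE:-, TRANSFORM:-, EMIT:-] out:P6(v=60); bubbles=4
Total bubble-slots: 32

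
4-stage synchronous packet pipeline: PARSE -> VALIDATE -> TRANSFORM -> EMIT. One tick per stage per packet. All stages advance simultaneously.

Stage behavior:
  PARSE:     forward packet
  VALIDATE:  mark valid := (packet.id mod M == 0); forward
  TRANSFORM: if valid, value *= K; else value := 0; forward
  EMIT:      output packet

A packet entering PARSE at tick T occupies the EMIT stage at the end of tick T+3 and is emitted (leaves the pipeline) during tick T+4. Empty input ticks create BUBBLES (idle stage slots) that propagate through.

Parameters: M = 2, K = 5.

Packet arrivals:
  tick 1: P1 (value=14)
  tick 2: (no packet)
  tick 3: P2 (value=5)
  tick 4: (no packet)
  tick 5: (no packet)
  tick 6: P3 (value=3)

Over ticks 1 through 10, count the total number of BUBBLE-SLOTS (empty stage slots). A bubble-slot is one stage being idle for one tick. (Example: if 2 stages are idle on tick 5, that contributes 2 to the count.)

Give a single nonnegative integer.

Tick 1: [PARSE:P1(v=14,ok=F), VALIDATE:-, TRANSFORM:-, EMIT:-] out:-; bubbles=3
Tick 2: [PARSE:-, VALIDATE:P1(v=14,ok=F), TRANSFORM:-, EMIT:-] out:-; bubbles=3
Tick 3: [PARSE:P2(v=5,ok=F), VALIDATE:-, TRANSFORM:P1(v=0,ok=F), EMIT:-] out:-; bubbles=2
Tick 4: [PARSE:-, VALIDATE:P2(v=5,ok=T), TRANSFORM:-, EMIT:P1(v=0,ok=F)] out:-; bubbles=2
Tick 5: [PARSE:-, VALIDATE:-, TRANSFORM:P2(v=25,ok=T), EMIT:-] out:P1(v=0); bubbles=3
Tick 6: [PARSE:P3(v=3,ok=F), VALIDATE:-, TRANSFORM:-, EMIT:P2(v=25,ok=T)] out:-; bubbles=2
Tick 7: [PARSE:-, VALIDATE:P3(v=3,ok=F), TRANSFORM:-, EMIT:-] out:P2(v=25); bubbles=3
Tick 8: [PARSE:-, VALIDATE:-, TRANSFORM:P3(v=0,ok=F), EMIT:-] out:-; bubbles=3
Tick 9: [PARSE:-, VALIDATE:-, TRANSFORM:-, EMIT:P3(v=0,ok=F)] out:-; bubbles=3
Tick 10: [PARSE:-, VALIDATE:-, TRANSFORM:-, EMIT:-] out:P3(v=0); bubbles=4
Total bubble-slots: 28

Answer: 28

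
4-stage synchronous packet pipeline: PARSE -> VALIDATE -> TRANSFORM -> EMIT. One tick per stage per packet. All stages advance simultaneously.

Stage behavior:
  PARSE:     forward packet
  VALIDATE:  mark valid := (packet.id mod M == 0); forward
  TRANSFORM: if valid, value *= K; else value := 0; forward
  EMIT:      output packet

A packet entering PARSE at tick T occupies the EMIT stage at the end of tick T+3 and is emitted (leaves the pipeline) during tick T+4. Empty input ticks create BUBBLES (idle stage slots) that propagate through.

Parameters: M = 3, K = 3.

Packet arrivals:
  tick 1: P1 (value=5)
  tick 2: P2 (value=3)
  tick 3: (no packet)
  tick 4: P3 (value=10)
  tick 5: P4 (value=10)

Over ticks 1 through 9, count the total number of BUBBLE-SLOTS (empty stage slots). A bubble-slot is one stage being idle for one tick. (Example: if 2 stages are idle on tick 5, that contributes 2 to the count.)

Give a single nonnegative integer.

Answer: 20

Derivation:
Tick 1: [PARSE:P1(v=5,ok=F), VALIDATE:-, TRANSFORM:-, EMIT:-] out:-; bubbles=3
Tick 2: [PARSE:P2(v=3,ok=F), VALIDATE:P1(v=5,ok=F), TRANSFORM:-, EMIT:-] out:-; bubbles=2
Tick 3: [PARSE:-, VALIDATE:P2(v=3,ok=F), TRANSFORM:P1(v=0,ok=F), EMIT:-] out:-; bubbles=2
Tick 4: [PARSE:P3(v=10,ok=F), VALIDATE:-, TRANSFORM:P2(v=0,ok=F), EMIT:P1(v=0,ok=F)] out:-; bubbles=1
Tick 5: [PARSE:P4(v=10,ok=F), VALIDATE:P3(v=10,ok=T), TRANSFORM:-, EMIT:P2(v=0,ok=F)] out:P1(v=0); bubbles=1
Tick 6: [PARSE:-, VALIDATE:P4(v=10,ok=F), TRANSFORM:P3(v=30,ok=T), EMIT:-] out:P2(v=0); bubbles=2
Tick 7: [PARSE:-, VALIDATE:-, TRANSFORM:P4(v=0,ok=F), EMIT:P3(v=30,ok=T)] out:-; bubbles=2
Tick 8: [PARSE:-, VALIDATE:-, TRANSFORM:-, EMIT:P4(v=0,ok=F)] out:P3(v=30); bubbles=3
Tick 9: [PARSE:-, VALIDATE:-, TRANSFORM:-, EMIT:-] out:P4(v=0); bubbles=4
Total bubble-slots: 20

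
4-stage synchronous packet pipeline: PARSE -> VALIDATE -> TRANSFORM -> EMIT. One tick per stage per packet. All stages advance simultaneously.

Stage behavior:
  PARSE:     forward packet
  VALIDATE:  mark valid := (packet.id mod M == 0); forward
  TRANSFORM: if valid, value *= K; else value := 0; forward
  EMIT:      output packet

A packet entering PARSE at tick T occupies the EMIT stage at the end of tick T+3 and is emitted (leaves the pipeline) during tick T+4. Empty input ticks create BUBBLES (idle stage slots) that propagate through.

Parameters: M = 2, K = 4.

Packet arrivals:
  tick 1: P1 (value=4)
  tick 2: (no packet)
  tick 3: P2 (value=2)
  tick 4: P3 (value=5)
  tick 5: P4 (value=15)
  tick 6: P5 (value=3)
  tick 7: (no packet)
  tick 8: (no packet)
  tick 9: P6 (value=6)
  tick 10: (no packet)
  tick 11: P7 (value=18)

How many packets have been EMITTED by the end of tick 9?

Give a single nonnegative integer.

Answer: 4

Derivation:
Tick 1: [PARSE:P1(v=4,ok=F), VALIDATE:-, TRANSFORM:-, EMIT:-] out:-; in:P1
Tick 2: [PARSE:-, VALIDATE:P1(v=4,ok=F), TRANSFORM:-, EMIT:-] out:-; in:-
Tick 3: [PARSE:P2(v=2,ok=F), VALIDATE:-, TRANSFORM:P1(v=0,ok=F), EMIT:-] out:-; in:P2
Tick 4: [PARSE:P3(v=5,ok=F), VALIDATE:P2(v=2,ok=T), TRANSFORM:-, EMIT:P1(v=0,ok=F)] out:-; in:P3
Tick 5: [PARSE:P4(v=15,ok=F), VALIDATE:P3(v=5,ok=F), TRANSFORM:P2(v=8,ok=T), EMIT:-] out:P1(v=0); in:P4
Tick 6: [PARSE:P5(v=3,ok=F), VALIDATE:P4(v=15,ok=T), TRANSFORM:P3(v=0,ok=F), EMIT:P2(v=8,ok=T)] out:-; in:P5
Tick 7: [PARSE:-, VALIDATE:P5(v=3,ok=F), TRANSFORM:P4(v=60,ok=T), EMIT:P3(v=0,ok=F)] out:P2(v=8); in:-
Tick 8: [PARSE:-, VALIDATE:-, TRANSFORM:P5(v=0,ok=F), EMIT:P4(v=60,ok=T)] out:P3(v=0); in:-
Tick 9: [PARSE:P6(v=6,ok=F), VALIDATE:-, TRANSFORM:-, EMIT:P5(v=0,ok=F)] out:P4(v=60); in:P6
Emitted by tick 9: ['P1', 'P2', 'P3', 'P4']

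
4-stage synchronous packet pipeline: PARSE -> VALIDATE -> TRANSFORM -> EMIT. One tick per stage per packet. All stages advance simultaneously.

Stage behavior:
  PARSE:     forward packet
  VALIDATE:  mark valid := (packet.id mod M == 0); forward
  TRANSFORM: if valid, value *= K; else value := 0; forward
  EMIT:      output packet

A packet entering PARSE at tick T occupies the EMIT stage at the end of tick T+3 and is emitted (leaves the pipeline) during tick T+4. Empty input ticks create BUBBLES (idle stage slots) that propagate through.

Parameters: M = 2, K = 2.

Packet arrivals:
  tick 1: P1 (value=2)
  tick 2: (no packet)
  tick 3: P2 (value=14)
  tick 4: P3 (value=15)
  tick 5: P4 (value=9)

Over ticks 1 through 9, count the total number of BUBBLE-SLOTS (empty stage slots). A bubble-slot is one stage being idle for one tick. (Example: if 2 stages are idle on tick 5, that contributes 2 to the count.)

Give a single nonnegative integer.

Answer: 20

Derivation:
Tick 1: [PARSE:P1(v=2,ok=F), VALIDATE:-, TRANSFORM:-, EMIT:-] out:-; bubbles=3
Tick 2: [PARSE:-, VALIDATE:P1(v=2,ok=F), TRANSFORM:-, EMIT:-] out:-; bubbles=3
Tick 3: [PARSE:P2(v=14,ok=F), VALIDATE:-, TRANSFORM:P1(v=0,ok=F), EMIT:-] out:-; bubbles=2
Tick 4: [PARSE:P3(v=15,ok=F), VALIDATE:P2(v=14,ok=T), TRANSFORM:-, EMIT:P1(v=0,ok=F)] out:-; bubbles=1
Tick 5: [PARSE:P4(v=9,ok=F), VALIDATE:P3(v=15,ok=F), TRANSFORM:P2(v=28,ok=T), EMIT:-] out:P1(v=0); bubbles=1
Tick 6: [PARSE:-, VALIDATE:P4(v=9,ok=T), TRANSFORM:P3(v=0,ok=F), EMIT:P2(v=28,ok=T)] out:-; bubbles=1
Tick 7: [PARSE:-, VALIDATE:-, TRANSFORM:P4(v=18,ok=T), EMIT:P3(v=0,ok=F)] out:P2(v=28); bubbles=2
Tick 8: [PARSE:-, VALIDATE:-, TRANSFORM:-, EMIT:P4(v=18,ok=T)] out:P3(v=0); bubbles=3
Tick 9: [PARSE:-, VALIDATE:-, TRANSFORM:-, EMIT:-] out:P4(v=18); bubbles=4
Total bubble-slots: 20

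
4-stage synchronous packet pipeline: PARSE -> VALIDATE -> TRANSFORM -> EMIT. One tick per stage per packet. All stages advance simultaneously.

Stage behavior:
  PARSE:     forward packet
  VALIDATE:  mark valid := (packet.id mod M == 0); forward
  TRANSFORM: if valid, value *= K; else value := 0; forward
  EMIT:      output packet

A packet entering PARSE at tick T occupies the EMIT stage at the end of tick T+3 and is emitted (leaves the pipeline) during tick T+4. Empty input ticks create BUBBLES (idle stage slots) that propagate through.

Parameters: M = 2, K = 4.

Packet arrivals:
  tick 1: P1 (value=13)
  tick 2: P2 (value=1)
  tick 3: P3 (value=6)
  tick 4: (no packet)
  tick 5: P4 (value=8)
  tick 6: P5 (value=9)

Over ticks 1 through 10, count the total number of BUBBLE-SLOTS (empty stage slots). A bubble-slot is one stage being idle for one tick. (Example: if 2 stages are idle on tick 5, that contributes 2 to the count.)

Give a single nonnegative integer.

Answer: 20

Derivation:
Tick 1: [PARSE:P1(v=13,ok=F), VALIDATE:-, TRANSFORM:-, EMIT:-] out:-; bubbles=3
Tick 2: [PARSE:P2(v=1,ok=F), VALIDATE:P1(v=13,ok=F), TRANSFORM:-, EMIT:-] out:-; bubbles=2
Tick 3: [PARSE:P3(v=6,ok=F), VALIDATE:P2(v=1,ok=T), TRANSFORM:P1(v=0,ok=F), EMIT:-] out:-; bubbles=1
Tick 4: [PARSE:-, VALIDATE:P3(v=6,ok=F), TRANSFORM:P2(v=4,ok=T), EMIT:P1(v=0,ok=F)] out:-; bubbles=1
Tick 5: [PARSE:P4(v=8,ok=F), VALIDATE:-, TRANSFORM:P3(v=0,ok=F), EMIT:P2(v=4,ok=T)] out:P1(v=0); bubbles=1
Tick 6: [PARSE:P5(v=9,ok=F), VALIDATE:P4(v=8,ok=T), TRANSFORM:-, EMIT:P3(v=0,ok=F)] out:P2(v=4); bubbles=1
Tick 7: [PARSE:-, VALIDATE:P5(v=9,ok=F), TRANSFORM:P4(v=32,ok=T), EMIT:-] out:P3(v=0); bubbles=2
Tick 8: [PARSE:-, VALIDATE:-, TRANSFORM:P5(v=0,ok=F), EMIT:P4(v=32,ok=T)] out:-; bubbles=2
Tick 9: [PARSE:-, VALIDATE:-, TRANSFORM:-, EMIT:P5(v=0,ok=F)] out:P4(v=32); bubbles=3
Tick 10: [PARSE:-, VALIDATE:-, TRANSFORM:-, EMIT:-] out:P5(v=0); bubbles=4
Total bubble-slots: 20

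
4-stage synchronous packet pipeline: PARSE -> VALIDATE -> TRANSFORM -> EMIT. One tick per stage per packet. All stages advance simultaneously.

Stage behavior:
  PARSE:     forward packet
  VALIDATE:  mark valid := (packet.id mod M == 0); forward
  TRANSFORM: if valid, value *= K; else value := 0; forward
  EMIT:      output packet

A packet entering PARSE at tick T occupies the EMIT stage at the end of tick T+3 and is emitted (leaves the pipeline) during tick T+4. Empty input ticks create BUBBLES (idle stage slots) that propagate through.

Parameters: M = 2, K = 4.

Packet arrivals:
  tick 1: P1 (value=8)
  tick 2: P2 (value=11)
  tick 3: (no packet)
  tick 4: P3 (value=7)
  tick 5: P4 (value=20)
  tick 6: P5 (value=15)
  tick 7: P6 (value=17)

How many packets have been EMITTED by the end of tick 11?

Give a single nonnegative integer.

Tick 1: [PARSE:P1(v=8,ok=F), VALIDATE:-, TRANSFORM:-, EMIT:-] out:-; in:P1
Tick 2: [PARSE:P2(v=11,ok=F), VALIDATE:P1(v=8,ok=F), TRANSFORM:-, EMIT:-] out:-; in:P2
Tick 3: [PARSE:-, VALIDATE:P2(v=11,ok=T), TRANSFORM:P1(v=0,ok=F), EMIT:-] out:-; in:-
Tick 4: [PARSE:P3(v=7,ok=F), VALIDATE:-, TRANSFORM:P2(v=44,ok=T), EMIT:P1(v=0,ok=F)] out:-; in:P3
Tick 5: [PARSE:P4(v=20,ok=F), VALIDATE:P3(v=7,ok=F), TRANSFORM:-, EMIT:P2(v=44,ok=T)] out:P1(v=0); in:P4
Tick 6: [PARSE:P5(v=15,ok=F), VALIDATE:P4(v=20,ok=T), TRANSFORM:P3(v=0,ok=F), EMIT:-] out:P2(v=44); in:P5
Tick 7: [PARSE:P6(v=17,ok=F), VALIDATE:P5(v=15,ok=F), TRANSFORM:P4(v=80,ok=T), EMIT:P3(v=0,ok=F)] out:-; in:P6
Tick 8: [PARSE:-, VALIDATE:P6(v=17,ok=T), TRANSFORM:P5(v=0,ok=F), EMIT:P4(v=80,ok=T)] out:P3(v=0); in:-
Tick 9: [PARSE:-, VALIDATE:-, TRANSFORM:P6(v=68,ok=T), EMIT:P5(v=0,ok=F)] out:P4(v=80); in:-
Tick 10: [PARSE:-, VALIDATE:-, TRANSFORM:-, EMIT:P6(v=68,ok=T)] out:P5(v=0); in:-
Tick 11: [PARSE:-, VALIDATE:-, TRANSFORM:-, EMIT:-] out:P6(v=68); in:-
Emitted by tick 11: ['P1', 'P2', 'P3', 'P4', 'P5', 'P6']

Answer: 6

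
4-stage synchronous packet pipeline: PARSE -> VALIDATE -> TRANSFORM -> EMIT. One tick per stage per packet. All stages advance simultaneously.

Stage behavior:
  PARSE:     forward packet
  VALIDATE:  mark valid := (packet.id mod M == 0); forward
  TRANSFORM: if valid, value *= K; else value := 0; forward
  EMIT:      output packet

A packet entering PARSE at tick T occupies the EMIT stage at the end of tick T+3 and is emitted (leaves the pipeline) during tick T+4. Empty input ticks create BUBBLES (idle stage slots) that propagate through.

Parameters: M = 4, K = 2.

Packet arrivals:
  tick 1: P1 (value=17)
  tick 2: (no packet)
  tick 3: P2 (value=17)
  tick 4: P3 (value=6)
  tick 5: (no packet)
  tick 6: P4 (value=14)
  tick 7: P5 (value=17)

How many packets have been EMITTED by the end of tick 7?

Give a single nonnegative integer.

Answer: 2

Derivation:
Tick 1: [PARSE:P1(v=17,ok=F), VALIDATE:-, TRANSFORM:-, EMIT:-] out:-; in:P1
Tick 2: [PARSE:-, VALIDATE:P1(v=17,ok=F), TRANSFORM:-, EMIT:-] out:-; in:-
Tick 3: [PARSE:P2(v=17,ok=F), VALIDATE:-, TRANSFORM:P1(v=0,ok=F), EMIT:-] out:-; in:P2
Tick 4: [PARSE:P3(v=6,ok=F), VALIDATE:P2(v=17,ok=F), TRANSFORM:-, EMIT:P1(v=0,ok=F)] out:-; in:P3
Tick 5: [PARSE:-, VALIDATE:P3(v=6,ok=F), TRANSFORM:P2(v=0,ok=F), EMIT:-] out:P1(v=0); in:-
Tick 6: [PARSE:P4(v=14,ok=F), VALIDATE:-, TRANSFORM:P3(v=0,ok=F), EMIT:P2(v=0,ok=F)] out:-; in:P4
Tick 7: [PARSE:P5(v=17,ok=F), VALIDATE:P4(v=14,ok=T), TRANSFORM:-, EMIT:P3(v=0,ok=F)] out:P2(v=0); in:P5
Emitted by tick 7: ['P1', 'P2']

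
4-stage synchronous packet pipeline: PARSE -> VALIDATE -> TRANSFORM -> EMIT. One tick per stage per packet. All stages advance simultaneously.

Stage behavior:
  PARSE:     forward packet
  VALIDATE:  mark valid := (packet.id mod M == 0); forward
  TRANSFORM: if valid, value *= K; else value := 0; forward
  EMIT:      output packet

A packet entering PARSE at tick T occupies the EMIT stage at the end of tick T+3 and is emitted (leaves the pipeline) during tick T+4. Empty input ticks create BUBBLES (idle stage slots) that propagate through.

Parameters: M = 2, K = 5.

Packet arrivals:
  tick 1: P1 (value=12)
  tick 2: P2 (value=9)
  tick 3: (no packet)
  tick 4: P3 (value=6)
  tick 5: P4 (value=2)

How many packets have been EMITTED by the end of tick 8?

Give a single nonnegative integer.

Answer: 3

Derivation:
Tick 1: [PARSE:P1(v=12,ok=F), VALIDATE:-, TRANSFORM:-, EMIT:-] out:-; in:P1
Tick 2: [PARSE:P2(v=9,ok=F), VALIDATE:P1(v=12,ok=F), TRANSFORM:-, EMIT:-] out:-; in:P2
Tick 3: [PARSE:-, VALIDATE:P2(v=9,ok=T), TRANSFORM:P1(v=0,ok=F), EMIT:-] out:-; in:-
Tick 4: [PARSE:P3(v=6,ok=F), VALIDATE:-, TRANSFORM:P2(v=45,ok=T), EMIT:P1(v=0,ok=F)] out:-; in:P3
Tick 5: [PARSE:P4(v=2,ok=F), VALIDATE:P3(v=6,ok=F), TRANSFORM:-, EMIT:P2(v=45,ok=T)] out:P1(v=0); in:P4
Tick 6: [PARSE:-, VALIDATE:P4(v=2,ok=T), TRANSFORM:P3(v=0,ok=F), EMIT:-] out:P2(v=45); in:-
Tick 7: [PARSE:-, VALIDATE:-, TRANSFORM:P4(v=10,ok=T), EMIT:P3(v=0,ok=F)] out:-; in:-
Tick 8: [PARSE:-, VALIDATE:-, TRANSFORM:-, EMIT:P4(v=10,ok=T)] out:P3(v=0); in:-
Emitted by tick 8: ['P1', 'P2', 'P3']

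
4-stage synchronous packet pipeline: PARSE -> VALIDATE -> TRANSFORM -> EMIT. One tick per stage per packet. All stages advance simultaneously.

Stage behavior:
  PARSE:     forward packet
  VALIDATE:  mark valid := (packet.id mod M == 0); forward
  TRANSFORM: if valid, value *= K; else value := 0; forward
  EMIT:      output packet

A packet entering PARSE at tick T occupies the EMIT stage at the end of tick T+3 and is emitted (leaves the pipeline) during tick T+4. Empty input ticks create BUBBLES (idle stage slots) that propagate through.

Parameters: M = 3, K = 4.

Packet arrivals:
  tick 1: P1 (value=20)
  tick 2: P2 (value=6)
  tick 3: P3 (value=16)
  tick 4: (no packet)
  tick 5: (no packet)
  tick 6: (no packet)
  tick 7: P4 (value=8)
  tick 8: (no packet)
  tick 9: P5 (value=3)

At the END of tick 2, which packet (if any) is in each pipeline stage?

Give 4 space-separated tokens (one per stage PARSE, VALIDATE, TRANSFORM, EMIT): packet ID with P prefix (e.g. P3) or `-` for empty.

Answer: P2 P1 - -

Derivation:
Tick 1: [PARSE:P1(v=20,ok=F), VALIDATE:-, TRANSFORM:-, EMIT:-] out:-; in:P1
Tick 2: [PARSE:P2(v=6,ok=F), VALIDATE:P1(v=20,ok=F), TRANSFORM:-, EMIT:-] out:-; in:P2
At end of tick 2: ['P2', 'P1', '-', '-']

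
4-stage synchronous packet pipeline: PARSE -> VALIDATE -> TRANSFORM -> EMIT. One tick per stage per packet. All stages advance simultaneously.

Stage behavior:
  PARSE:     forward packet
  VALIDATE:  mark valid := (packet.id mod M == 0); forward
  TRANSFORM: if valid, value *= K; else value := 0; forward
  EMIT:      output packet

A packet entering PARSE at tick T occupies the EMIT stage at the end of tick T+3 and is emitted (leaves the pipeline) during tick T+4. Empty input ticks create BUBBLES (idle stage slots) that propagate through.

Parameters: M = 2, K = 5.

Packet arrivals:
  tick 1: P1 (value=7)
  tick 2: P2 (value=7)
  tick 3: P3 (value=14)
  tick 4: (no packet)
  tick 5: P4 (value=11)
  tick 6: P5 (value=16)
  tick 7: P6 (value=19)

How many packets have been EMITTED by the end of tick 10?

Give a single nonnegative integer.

Tick 1: [PARSE:P1(v=7,ok=F), VALIDATE:-, TRANSFORM:-, EMIT:-] out:-; in:P1
Tick 2: [PARSE:P2(v=7,ok=F), VALIDATE:P1(v=7,ok=F), TRANSFORM:-, EMIT:-] out:-; in:P2
Tick 3: [PARSE:P3(v=14,ok=F), VALIDATE:P2(v=7,ok=T), TRANSFORM:P1(v=0,ok=F), EMIT:-] out:-; in:P3
Tick 4: [PARSE:-, VALIDATE:P3(v=14,ok=F), TRANSFORM:P2(v=35,ok=T), EMIT:P1(v=0,ok=F)] out:-; in:-
Tick 5: [PARSE:P4(v=11,ok=F), VALIDATE:-, TRANSFORM:P3(v=0,ok=F), EMIT:P2(v=35,ok=T)] out:P1(v=0); in:P4
Tick 6: [PARSE:P5(v=16,ok=F), VALIDATE:P4(v=11,ok=T), TRANSFORM:-, EMIT:P3(v=0,ok=F)] out:P2(v=35); in:P5
Tick 7: [PARSE:P6(v=19,ok=F), VALIDATE:P5(v=16,ok=F), TRANSFORM:P4(v=55,ok=T), EMIT:-] out:P3(v=0); in:P6
Tick 8: [PARSE:-, VALIDATE:P6(v=19,ok=T), TRANSFORM:P5(v=0,ok=F), EMIT:P4(v=55,ok=T)] out:-; in:-
Tick 9: [PARSE:-, VALIDATE:-, TRANSFORM:P6(v=95,ok=T), EMIT:P5(v=0,ok=F)] out:P4(v=55); in:-
Tick 10: [PARSE:-, VALIDATE:-, TRANSFORM:-, EMIT:P6(v=95,ok=T)] out:P5(v=0); in:-
Emitted by tick 10: ['P1', 'P2', 'P3', 'P4', 'P5']

Answer: 5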